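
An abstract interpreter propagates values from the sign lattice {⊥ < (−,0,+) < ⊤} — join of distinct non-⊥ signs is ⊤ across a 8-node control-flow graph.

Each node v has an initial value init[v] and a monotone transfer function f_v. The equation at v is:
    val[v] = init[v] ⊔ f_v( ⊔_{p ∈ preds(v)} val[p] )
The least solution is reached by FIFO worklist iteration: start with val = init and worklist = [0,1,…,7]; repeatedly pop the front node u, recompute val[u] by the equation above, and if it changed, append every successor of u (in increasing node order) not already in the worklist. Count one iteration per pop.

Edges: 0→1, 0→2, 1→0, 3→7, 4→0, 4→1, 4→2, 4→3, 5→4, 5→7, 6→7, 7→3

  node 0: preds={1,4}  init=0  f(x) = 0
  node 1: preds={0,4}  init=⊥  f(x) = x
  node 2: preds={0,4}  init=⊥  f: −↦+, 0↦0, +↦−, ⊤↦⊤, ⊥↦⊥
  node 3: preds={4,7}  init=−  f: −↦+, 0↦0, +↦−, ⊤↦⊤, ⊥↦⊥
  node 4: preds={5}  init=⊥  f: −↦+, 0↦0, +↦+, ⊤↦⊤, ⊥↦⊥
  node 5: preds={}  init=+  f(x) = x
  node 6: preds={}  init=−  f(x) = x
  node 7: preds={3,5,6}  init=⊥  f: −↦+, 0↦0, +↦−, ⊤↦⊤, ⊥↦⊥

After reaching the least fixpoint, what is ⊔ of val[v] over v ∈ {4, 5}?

+

Worklist (14 pops):
  #1 pop 0: in=⊥ → 0 (no change)
  #2 pop 1: in=0 → 0 (was ⊥); enqueue [0]
  #3 pop 2: in=0 → 0 (was ⊥); enqueue []
  #4 pop 3: in=⊥ → − (no change)
  #5 pop 4: in=+ → + (was ⊥); enqueue [1,2,3]
  #6 pop 5: in=⊥ → + (no change)
  #7 pop 6: in=⊥ → − (no change)
  #8 pop 7: in=⊤ → ⊤ (was ⊥); enqueue []
  #9 pop 0: in=⊤ → 0 (no change)
  #10 pop 1: in=⊤ → ⊤ (was 0); enqueue [0]
  #11 pop 2: in=⊤ → ⊤ (was 0); enqueue []
  #12 pop 3: in=⊤ → ⊤ (was −); enqueue [7]
  #13 pop 0: in=⊤ → 0 (no change)
  #14 pop 7: in=⊤ → ⊤ (no change)

Fixpoint:
  val[0] = 0
  val[1] = ⊤
  val[2] = ⊤
  val[3] = ⊤
  val[4] = +
  val[5] = +
  val[6] = −
  val[7] = ⊤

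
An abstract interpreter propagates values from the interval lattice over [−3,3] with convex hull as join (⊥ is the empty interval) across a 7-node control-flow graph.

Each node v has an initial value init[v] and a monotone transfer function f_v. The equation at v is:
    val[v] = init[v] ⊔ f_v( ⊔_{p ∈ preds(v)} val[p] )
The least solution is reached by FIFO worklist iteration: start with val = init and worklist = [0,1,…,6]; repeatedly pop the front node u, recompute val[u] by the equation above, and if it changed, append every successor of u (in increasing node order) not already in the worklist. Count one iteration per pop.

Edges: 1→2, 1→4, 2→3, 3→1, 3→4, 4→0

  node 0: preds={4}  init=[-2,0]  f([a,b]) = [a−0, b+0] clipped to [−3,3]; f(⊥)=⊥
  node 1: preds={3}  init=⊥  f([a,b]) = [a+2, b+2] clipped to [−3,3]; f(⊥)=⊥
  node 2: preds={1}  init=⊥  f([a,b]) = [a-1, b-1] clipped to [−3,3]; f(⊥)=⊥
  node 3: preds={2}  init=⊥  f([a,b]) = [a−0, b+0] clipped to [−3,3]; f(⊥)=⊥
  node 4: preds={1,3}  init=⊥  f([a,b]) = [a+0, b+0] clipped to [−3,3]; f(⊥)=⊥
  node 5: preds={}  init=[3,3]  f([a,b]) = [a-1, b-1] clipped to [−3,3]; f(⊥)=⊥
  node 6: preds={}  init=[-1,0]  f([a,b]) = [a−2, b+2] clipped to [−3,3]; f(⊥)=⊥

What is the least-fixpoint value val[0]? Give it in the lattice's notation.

[-2,0]

Trace (7 dequeues):
  [1] u=0 | in ⊥ | out [-2,0] | ==
  [2] u=1 | in ⊥ | out ⊥ | ==
  [3] u=2 | in ⊥ | out ⊥ | ==
  [4] u=3 | in ⊥ | out ⊥ | ==
  [5] u=4 | in ⊥ | out ⊥ | ==
  [6] u=5 | in ⊥ | out [3,3] | ==
  [7] u=6 | in ⊥ | out [-1,0] | ==

Converged values:
  [0] [-2,0]
  [1] ⊥
  [2] ⊥
  [3] ⊥
  [4] ⊥
  [5] [3,3]
  [6] [-1,0]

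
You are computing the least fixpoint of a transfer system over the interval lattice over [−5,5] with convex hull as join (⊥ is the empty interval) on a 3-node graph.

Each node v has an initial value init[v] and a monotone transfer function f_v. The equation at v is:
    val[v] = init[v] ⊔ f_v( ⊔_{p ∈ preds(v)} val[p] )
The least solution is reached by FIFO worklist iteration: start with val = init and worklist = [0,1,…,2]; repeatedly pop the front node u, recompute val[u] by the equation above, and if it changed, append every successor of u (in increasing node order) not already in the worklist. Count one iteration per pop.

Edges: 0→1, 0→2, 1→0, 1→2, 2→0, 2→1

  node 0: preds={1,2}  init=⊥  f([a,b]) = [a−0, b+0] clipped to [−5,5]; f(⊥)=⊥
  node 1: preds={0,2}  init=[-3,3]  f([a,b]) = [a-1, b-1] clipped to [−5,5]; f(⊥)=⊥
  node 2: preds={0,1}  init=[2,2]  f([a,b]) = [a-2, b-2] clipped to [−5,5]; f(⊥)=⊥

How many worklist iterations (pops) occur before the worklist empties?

Trace (7 dequeues):
  [1] u=0 | in [-3,3] | out [-3,3] | prev ⊥ | push {}
  [2] u=1 | in [-3,3] | out [-4,3] | prev [-3,3] | push {0}
  [3] u=2 | in [-4,3] | out [-5,2] | prev [2,2] | push {1}
  [4] u=0 | in [-5,3] | out [-5,3] | prev [-3,3] | push {2}
  [5] u=1 | in [-5,3] | out [-5,3] | prev [-4,3] | push {0}
  [6] u=2 | in [-5,3] | out [-5,2] | ==
  [7] u=0 | in [-5,3] | out [-5,3] | ==

Converged values:
  [0] [-5,3]
  [1] [-5,3]
  [2] [-5,2]

7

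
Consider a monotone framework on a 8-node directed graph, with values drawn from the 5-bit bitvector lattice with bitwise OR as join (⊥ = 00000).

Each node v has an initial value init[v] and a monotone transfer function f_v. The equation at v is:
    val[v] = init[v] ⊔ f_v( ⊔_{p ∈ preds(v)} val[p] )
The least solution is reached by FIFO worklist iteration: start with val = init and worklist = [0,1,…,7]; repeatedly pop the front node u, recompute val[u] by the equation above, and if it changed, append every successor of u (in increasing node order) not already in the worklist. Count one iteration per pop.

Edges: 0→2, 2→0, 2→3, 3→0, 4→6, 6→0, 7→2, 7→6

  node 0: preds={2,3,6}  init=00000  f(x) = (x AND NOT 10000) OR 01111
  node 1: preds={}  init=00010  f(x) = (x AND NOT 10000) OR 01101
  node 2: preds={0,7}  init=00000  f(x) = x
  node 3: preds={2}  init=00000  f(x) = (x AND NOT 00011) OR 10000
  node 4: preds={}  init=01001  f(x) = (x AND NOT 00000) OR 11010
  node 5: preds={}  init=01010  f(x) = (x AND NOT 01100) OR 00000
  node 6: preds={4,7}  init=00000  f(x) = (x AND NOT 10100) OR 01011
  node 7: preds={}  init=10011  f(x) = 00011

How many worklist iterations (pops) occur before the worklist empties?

Trace (9 dequeues):
  [1] u=0 | in 00000 | out 01111 | prev 00000 | push {}
  [2] u=1 | in 00000 | out 01111 | prev 00010 | push {}
  [3] u=2 | in 11111 | out 11111 | prev 00000 | push {0}
  [4] u=3 | in 11111 | out 11100 | prev 00000 | push {}
  [5] u=4 | in 00000 | out 11011 | prev 01001 | push {}
  [6] u=5 | in 00000 | out 01010 | ==
  [7] u=6 | in 11011 | out 01011 | prev 00000 | push {}
  [8] u=7 | in 00000 | out 10011 | ==
  [9] u=0 | in 11111 | out 01111 | ==

Converged values:
  [0] 01111
  [1] 01111
  [2] 11111
  [3] 11100
  [4] 11011
  [5] 01010
  [6] 01011
  [7] 10011

9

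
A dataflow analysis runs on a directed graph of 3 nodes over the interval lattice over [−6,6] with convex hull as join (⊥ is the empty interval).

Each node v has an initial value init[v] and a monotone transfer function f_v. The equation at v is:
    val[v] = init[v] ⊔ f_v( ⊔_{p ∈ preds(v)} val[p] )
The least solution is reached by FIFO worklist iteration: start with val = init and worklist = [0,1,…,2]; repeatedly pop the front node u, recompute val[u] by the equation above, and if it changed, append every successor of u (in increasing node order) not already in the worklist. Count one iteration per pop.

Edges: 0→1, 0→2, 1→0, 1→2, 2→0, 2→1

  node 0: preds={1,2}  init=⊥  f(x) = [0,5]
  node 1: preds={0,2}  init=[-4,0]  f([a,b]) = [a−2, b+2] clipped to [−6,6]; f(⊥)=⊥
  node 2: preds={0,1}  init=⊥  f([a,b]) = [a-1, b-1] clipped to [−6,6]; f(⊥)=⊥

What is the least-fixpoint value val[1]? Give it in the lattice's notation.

Worklist (9 pops):
  #1 pop 0: in=[-4,0] → [0,5] (was ⊥); enqueue []
  #2 pop 1: in=[0,5] → [-4,6] (was [-4,0]); enqueue [0]
  #3 pop 2: in=[-4,6] → [-5,5] (was ⊥); enqueue [1]
  #4 pop 0: in=[-5,6] → [0,5] (no change)
  #5 pop 1: in=[-5,5] → [-6,6] (was [-4,6]); enqueue [0,2]
  #6 pop 0: in=[-6,6] → [0,5] (no change)
  #7 pop 2: in=[-6,6] → [-6,5] (was [-5,5]); enqueue [0,1]
  #8 pop 0: in=[-6,6] → [0,5] (no change)
  #9 pop 1: in=[-6,5] → [-6,6] (no change)

Fixpoint:
  val[0] = [0,5]
  val[1] = [-6,6]
  val[2] = [-6,5]

[-6,6]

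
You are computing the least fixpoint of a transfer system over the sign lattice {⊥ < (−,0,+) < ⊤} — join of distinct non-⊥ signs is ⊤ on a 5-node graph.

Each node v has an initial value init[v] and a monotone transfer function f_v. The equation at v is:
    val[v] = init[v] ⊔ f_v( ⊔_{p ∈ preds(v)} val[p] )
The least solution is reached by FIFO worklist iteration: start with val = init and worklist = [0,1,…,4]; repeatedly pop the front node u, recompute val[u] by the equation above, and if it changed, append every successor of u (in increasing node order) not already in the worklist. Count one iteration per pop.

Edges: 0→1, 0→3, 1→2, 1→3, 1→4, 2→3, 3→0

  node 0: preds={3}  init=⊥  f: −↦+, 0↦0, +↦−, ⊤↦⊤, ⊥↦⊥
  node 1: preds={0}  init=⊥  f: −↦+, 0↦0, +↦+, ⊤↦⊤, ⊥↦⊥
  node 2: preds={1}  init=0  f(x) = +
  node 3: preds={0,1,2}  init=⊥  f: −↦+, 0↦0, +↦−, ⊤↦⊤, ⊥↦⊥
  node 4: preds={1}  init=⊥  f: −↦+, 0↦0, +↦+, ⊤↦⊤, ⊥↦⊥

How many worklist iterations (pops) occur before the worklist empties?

Trace (10 dequeues):
  [1] u=0 | in ⊥ | out ⊥ | ==
  [2] u=1 | in ⊥ | out ⊥ | ==
  [3] u=2 | in ⊥ | out ⊤ | prev 0 | push {}
  [4] u=3 | in ⊤ | out ⊤ | prev ⊥ | push {0}
  [5] u=4 | in ⊥ | out ⊥ | ==
  [6] u=0 | in ⊤ | out ⊤ | prev ⊥ | push {1,3}
  [7] u=1 | in ⊤ | out ⊤ | prev ⊥ | push {2,4}
  [8] u=3 | in ⊤ | out ⊤ | ==
  [9] u=2 | in ⊤ | out ⊤ | ==
  [10] u=4 | in ⊤ | out ⊤ | prev ⊥ | push {}

Converged values:
  [0] ⊤
  [1] ⊤
  [2] ⊤
  [3] ⊤
  [4] ⊤

10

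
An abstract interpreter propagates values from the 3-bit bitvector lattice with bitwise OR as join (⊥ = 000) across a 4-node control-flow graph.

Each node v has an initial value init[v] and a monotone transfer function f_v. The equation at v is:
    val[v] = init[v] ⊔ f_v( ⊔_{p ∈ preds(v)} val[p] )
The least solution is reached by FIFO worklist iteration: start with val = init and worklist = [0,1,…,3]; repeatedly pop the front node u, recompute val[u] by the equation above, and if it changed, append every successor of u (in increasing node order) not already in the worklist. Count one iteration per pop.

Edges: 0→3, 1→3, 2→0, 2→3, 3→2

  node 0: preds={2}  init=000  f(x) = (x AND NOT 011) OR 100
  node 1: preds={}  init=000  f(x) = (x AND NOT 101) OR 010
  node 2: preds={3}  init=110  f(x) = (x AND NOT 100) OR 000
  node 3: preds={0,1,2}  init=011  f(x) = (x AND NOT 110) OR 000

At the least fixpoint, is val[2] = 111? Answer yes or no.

Worklist (5 pops):
  #1 pop 0: in=110 → 100 (was 000); enqueue []
  #2 pop 1: in=000 → 010 (was 000); enqueue []
  #3 pop 2: in=011 → 111 (was 110); enqueue [0]
  #4 pop 3: in=111 → 011 (no change)
  #5 pop 0: in=111 → 100 (no change)

Fixpoint:
  val[0] = 100
  val[1] = 010
  val[2] = 111
  val[3] = 011

yes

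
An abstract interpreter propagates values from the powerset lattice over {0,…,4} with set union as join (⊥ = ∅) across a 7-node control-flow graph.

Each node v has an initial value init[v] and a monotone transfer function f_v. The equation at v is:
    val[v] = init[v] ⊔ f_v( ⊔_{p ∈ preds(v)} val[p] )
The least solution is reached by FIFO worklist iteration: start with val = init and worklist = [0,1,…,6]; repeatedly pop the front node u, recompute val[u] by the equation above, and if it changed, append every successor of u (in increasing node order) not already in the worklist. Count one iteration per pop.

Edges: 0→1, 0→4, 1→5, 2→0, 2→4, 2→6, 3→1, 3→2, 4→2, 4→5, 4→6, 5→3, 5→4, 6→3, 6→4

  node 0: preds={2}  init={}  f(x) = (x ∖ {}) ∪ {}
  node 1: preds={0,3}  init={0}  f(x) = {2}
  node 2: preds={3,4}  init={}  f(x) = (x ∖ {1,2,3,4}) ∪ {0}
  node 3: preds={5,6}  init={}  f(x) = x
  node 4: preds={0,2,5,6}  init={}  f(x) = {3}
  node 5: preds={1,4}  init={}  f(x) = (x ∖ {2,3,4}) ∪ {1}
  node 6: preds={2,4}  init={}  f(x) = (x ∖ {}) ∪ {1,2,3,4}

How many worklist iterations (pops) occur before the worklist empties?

13

Trace (13 dequeues):
  [1] u=0 | in {} | out {} | ==
  [2] u=1 | in {} | out {0,2} | prev {0} | push {}
  [3] u=2 | in {} | out {0} | prev {} | push {0}
  [4] u=3 | in {} | out {} | ==
  [5] u=4 | in {0} | out {3} | prev {} | push {2}
  [6] u=5 | in {0,2,3} | out {0,1} | prev {} | push {3,4}
  [7] u=6 | in {0,3} | out {0,1,2,3,4} | prev {} | push {}
  [8] u=0 | in {0} | out {0} | prev {} | push {1}
  [9] u=2 | in {3} | out {0} | ==
  [10] u=3 | in {0,1,2,3,4} | out {0,1,2,3,4} | prev {} | push {2}
  [11] u=4 | in {0,1,2,3,4} | out {3} | ==
  [12] u=1 | in {0,1,2,3,4} | out {0,2} | ==
  [13] u=2 | in {0,1,2,3,4} | out {0} | ==

Converged values:
  [0] {0}
  [1] {0,2}
  [2] {0}
  [3] {0,1,2,3,4}
  [4] {3}
  [5] {0,1}
  [6] {0,1,2,3,4}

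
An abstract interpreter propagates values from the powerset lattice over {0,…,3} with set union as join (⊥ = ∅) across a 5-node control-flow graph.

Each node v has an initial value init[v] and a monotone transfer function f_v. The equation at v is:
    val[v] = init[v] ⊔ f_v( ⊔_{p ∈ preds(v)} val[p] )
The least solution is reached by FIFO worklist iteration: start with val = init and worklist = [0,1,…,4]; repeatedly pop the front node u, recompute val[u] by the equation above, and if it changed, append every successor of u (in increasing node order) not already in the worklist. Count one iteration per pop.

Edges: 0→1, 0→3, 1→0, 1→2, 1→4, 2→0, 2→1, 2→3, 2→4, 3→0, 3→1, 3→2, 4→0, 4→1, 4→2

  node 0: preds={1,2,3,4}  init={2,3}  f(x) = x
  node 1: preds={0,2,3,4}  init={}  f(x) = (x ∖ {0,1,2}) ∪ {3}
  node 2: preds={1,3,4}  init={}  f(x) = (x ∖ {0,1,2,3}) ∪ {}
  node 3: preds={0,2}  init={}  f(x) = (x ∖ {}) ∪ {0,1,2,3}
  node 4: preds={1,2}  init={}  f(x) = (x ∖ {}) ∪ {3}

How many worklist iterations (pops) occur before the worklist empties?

9

Worklist (9 pops):
  #1 pop 0: in={} → {2,3} (no change)
  #2 pop 1: in={2,3} → {3} (was {}); enqueue [0]
  #3 pop 2: in={3} → {} (no change)
  #4 pop 3: in={2,3} → {0,1,2,3} (was {}); enqueue [1,2]
  #5 pop 4: in={3} → {3} (was {}); enqueue []
  #6 pop 0: in={0,1,2,3} → {0,1,2,3} (was {2,3}); enqueue [3]
  #7 pop 1: in={0,1,2,3} → {3} (no change)
  #8 pop 2: in={0,1,2,3} → {} (no change)
  #9 pop 3: in={0,1,2,3} → {0,1,2,3} (no change)

Fixpoint:
  val[0] = {0,1,2,3}
  val[1] = {3}
  val[2] = {}
  val[3] = {0,1,2,3}
  val[4] = {3}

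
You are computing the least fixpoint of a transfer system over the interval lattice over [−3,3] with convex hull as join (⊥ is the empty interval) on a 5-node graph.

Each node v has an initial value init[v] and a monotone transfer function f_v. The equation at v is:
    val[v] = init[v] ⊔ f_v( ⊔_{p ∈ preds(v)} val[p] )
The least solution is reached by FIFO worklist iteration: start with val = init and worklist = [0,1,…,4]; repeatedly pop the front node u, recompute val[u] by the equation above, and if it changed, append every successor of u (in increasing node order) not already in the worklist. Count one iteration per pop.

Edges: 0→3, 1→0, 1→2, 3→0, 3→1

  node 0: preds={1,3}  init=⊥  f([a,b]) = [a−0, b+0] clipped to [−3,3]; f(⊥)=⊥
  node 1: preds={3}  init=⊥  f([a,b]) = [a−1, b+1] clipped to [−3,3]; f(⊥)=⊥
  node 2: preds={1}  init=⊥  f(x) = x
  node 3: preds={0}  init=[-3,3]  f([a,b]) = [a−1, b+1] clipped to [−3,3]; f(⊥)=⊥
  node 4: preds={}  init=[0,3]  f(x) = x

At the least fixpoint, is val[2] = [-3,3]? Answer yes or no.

yes

Worklist (6 pops):
  #1 pop 0: in=[-3,3] → [-3,3] (was ⊥); enqueue []
  #2 pop 1: in=[-3,3] → [-3,3] (was ⊥); enqueue [0]
  #3 pop 2: in=[-3,3] → [-3,3] (was ⊥); enqueue []
  #4 pop 3: in=[-3,3] → [-3,3] (no change)
  #5 pop 4: in=⊥ → [0,3] (no change)
  #6 pop 0: in=[-3,3] → [-3,3] (no change)

Fixpoint:
  val[0] = [-3,3]
  val[1] = [-3,3]
  val[2] = [-3,3]
  val[3] = [-3,3]
  val[4] = [0,3]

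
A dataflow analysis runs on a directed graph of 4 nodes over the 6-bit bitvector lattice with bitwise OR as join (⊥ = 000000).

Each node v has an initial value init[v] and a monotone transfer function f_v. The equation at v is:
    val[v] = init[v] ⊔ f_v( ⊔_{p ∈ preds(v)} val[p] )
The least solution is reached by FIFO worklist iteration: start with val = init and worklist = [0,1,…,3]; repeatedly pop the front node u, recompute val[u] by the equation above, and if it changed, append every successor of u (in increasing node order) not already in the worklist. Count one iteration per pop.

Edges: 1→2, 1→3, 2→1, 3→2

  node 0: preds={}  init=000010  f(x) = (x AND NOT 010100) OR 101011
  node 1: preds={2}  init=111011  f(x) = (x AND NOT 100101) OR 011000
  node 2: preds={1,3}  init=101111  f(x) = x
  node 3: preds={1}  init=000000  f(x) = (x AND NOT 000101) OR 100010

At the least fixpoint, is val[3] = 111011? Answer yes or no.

no

Trace (6 dequeues):
  [1] u=0 | in 000000 | out 101011 | prev 000010 | push {}
  [2] u=1 | in 101111 | out 111011 | ==
  [3] u=2 | in 111011 | out 111111 | prev 101111 | push {1}
  [4] u=3 | in 111011 | out 111010 | prev 000000 | push {2}
  [5] u=1 | in 111111 | out 111011 | ==
  [6] u=2 | in 111011 | out 111111 | ==

Converged values:
  [0] 101011
  [1] 111011
  [2] 111111
  [3] 111010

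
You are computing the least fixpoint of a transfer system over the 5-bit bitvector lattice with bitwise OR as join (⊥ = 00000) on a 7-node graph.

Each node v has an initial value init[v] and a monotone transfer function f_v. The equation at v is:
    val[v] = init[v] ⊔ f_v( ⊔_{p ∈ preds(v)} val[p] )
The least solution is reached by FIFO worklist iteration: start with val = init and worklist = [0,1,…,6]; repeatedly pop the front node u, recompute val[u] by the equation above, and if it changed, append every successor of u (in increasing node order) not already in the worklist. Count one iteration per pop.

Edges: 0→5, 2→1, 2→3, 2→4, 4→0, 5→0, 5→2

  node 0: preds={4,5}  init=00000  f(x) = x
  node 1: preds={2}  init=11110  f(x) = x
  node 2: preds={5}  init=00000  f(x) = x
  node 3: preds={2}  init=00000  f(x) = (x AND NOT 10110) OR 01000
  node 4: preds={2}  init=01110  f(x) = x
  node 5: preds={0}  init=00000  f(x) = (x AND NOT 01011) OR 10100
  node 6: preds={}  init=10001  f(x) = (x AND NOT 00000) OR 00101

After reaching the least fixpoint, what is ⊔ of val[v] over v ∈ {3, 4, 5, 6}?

Iteration log — 14 steps:
  step 1. node 0  ⊔preds=01110  new=01110  old=00000  +wl: 
  step 2. node 1  ⊔preds=00000  new=11110  stable
  step 3. node 2  ⊔preds=00000  new=00000  stable
  step 4. node 3  ⊔preds=00000  new=01000  old=00000  +wl: 
  step 5. node 4  ⊔preds=00000  new=01110  stable
  step 6. node 5  ⊔preds=01110  new=10100  old=00000  +wl: 0,2
  step 7. node 6  ⊔preds=00000  new=10101  old=10001  +wl: 
  step 8. node 0  ⊔preds=11110  new=11110  old=01110  +wl: 5
  step 9. node 2  ⊔preds=10100  new=10100  old=00000  +wl: 1,3,4
  step 10. node 5  ⊔preds=11110  new=10100  stable
  step 11. node 1  ⊔preds=10100  new=11110  stable
  step 12. node 3  ⊔preds=10100  new=01000  stable
  step 13. node 4  ⊔preds=10100  new=11110  old=01110  +wl: 0
  step 14. node 0  ⊔preds=11110  new=11110  stable

Least fixpoint reached:
  node 0: 11110
  node 1: 11110
  node 2: 10100
  node 3: 01000
  node 4: 11110
  node 5: 10100
  node 6: 10101

11111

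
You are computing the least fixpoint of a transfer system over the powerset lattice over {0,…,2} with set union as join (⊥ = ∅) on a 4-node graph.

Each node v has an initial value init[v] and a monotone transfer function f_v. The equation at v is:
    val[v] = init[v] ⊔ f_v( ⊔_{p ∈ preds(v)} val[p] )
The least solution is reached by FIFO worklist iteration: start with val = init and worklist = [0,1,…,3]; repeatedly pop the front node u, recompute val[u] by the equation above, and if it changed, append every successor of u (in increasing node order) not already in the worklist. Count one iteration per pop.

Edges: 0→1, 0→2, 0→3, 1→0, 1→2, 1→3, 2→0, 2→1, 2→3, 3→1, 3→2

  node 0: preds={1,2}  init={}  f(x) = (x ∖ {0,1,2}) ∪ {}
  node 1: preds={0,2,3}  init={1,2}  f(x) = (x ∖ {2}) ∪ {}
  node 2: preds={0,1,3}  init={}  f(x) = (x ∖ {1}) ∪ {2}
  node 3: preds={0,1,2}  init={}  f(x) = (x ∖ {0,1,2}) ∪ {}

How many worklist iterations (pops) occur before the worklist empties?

Trace (6 dequeues):
  [1] u=0 | in {1,2} | out {} | ==
  [2] u=1 | in {} | out {1,2} | ==
  [3] u=2 | in {1,2} | out {2} | prev {} | push {0,1}
  [4] u=3 | in {1,2} | out {} | ==
  [5] u=0 | in {1,2} | out {} | ==
  [6] u=1 | in {2} | out {1,2} | ==

Converged values:
  [0] {}
  [1] {1,2}
  [2] {2}
  [3] {}

6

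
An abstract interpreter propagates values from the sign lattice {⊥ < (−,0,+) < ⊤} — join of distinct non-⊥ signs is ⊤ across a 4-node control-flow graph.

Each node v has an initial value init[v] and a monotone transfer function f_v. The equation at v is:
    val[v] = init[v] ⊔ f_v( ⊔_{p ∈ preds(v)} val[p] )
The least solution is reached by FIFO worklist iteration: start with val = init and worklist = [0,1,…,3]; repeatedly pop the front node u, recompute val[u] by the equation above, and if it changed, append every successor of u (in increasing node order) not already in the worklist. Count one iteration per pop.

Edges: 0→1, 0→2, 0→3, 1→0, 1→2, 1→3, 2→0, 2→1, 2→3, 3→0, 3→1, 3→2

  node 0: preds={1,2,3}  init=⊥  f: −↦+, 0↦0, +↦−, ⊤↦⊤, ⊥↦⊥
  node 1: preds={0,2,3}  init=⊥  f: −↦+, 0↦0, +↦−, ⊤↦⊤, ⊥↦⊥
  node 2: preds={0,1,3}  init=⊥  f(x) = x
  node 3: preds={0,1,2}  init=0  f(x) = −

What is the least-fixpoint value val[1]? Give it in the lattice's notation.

Trace (10 dequeues):
  [1] u=0 | in 0 | out 0 | prev ⊥ | push {}
  [2] u=1 | in 0 | out 0 | prev ⊥ | push {0}
  [3] u=2 | in 0 | out 0 | prev ⊥ | push {1}
  [4] u=3 | in 0 | out ⊤ | prev 0 | push {2}
  [5] u=0 | in ⊤ | out ⊤ | prev 0 | push {3}
  [6] u=1 | in ⊤ | out ⊤ | prev 0 | push {0}
  [7] u=2 | in ⊤ | out ⊤ | prev 0 | push {1}
  [8] u=3 | in ⊤ | out ⊤ | ==
  [9] u=0 | in ⊤ | out ⊤ | ==
  [10] u=1 | in ⊤ | out ⊤ | ==

Converged values:
  [0] ⊤
  [1] ⊤
  [2] ⊤
  [3] ⊤

⊤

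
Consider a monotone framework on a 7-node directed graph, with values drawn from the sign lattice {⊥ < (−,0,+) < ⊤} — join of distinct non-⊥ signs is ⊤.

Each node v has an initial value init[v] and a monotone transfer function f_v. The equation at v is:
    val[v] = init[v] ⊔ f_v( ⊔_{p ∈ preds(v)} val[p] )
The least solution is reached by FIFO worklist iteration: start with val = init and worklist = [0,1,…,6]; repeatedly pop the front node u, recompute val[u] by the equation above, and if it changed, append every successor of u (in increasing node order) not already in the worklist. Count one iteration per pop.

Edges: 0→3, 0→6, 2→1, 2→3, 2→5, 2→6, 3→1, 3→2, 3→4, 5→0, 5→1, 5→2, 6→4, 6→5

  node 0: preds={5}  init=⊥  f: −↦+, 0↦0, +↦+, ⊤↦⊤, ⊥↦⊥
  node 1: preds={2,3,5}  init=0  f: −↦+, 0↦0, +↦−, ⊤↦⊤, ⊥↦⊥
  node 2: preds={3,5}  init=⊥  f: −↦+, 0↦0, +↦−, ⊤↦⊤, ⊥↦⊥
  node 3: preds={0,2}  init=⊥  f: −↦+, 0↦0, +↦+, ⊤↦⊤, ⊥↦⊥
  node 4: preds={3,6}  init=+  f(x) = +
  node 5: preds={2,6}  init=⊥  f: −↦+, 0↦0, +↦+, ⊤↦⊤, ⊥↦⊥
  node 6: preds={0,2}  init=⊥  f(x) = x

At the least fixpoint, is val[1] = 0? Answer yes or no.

yes

Trace (7 dequeues):
  [1] u=0 | in ⊥ | out ⊥ | ==
  [2] u=1 | in ⊥ | out 0 | ==
  [3] u=2 | in ⊥ | out ⊥ | ==
  [4] u=3 | in ⊥ | out ⊥ | ==
  [5] u=4 | in ⊥ | out + | ==
  [6] u=5 | in ⊥ | out ⊥ | ==
  [7] u=6 | in ⊥ | out ⊥ | ==

Converged values:
  [0] ⊥
  [1] 0
  [2] ⊥
  [3] ⊥
  [4] +
  [5] ⊥
  [6] ⊥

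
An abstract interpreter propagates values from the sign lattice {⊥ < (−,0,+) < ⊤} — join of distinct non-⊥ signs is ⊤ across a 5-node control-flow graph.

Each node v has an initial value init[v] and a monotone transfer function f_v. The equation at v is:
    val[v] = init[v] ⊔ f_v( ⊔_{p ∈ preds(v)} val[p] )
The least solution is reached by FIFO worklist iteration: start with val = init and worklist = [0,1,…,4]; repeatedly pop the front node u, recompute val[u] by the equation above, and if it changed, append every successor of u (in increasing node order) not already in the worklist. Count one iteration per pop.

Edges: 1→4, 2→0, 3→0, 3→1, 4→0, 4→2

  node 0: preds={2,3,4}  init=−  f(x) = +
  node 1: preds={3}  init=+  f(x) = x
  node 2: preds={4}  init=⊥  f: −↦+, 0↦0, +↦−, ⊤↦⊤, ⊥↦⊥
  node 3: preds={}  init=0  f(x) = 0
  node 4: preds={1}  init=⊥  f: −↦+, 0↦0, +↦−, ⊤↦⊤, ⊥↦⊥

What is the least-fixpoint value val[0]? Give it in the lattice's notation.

Trace (8 dequeues):
  [1] u=0 | in 0 | out ⊤ | prev − | push {}
  [2] u=1 | in 0 | out ⊤ | prev + | push {}
  [3] u=2 | in ⊥ | out ⊥ | ==
  [4] u=3 | in ⊥ | out 0 | ==
  [5] u=4 | in ⊤ | out ⊤ | prev ⊥ | push {0,2}
  [6] u=0 | in ⊤ | out ⊤ | ==
  [7] u=2 | in ⊤ | out ⊤ | prev ⊥ | push {0}
  [8] u=0 | in ⊤ | out ⊤ | ==

Converged values:
  [0] ⊤
  [1] ⊤
  [2] ⊤
  [3] 0
  [4] ⊤

⊤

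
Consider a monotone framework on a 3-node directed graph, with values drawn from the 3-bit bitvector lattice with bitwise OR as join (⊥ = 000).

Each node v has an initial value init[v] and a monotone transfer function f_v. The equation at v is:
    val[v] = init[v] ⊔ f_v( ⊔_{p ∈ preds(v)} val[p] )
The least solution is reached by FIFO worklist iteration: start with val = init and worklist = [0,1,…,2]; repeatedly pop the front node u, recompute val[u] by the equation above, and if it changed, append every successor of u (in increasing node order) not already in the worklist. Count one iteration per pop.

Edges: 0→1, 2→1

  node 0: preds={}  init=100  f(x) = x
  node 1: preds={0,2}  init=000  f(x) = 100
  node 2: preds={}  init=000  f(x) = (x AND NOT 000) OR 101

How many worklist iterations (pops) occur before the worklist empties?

Trace (4 dequeues):
  [1] u=0 | in 000 | out 100 | ==
  [2] u=1 | in 100 | out 100 | prev 000 | push {}
  [3] u=2 | in 000 | out 101 | prev 000 | push {1}
  [4] u=1 | in 101 | out 100 | ==

Converged values:
  [0] 100
  [1] 100
  [2] 101

4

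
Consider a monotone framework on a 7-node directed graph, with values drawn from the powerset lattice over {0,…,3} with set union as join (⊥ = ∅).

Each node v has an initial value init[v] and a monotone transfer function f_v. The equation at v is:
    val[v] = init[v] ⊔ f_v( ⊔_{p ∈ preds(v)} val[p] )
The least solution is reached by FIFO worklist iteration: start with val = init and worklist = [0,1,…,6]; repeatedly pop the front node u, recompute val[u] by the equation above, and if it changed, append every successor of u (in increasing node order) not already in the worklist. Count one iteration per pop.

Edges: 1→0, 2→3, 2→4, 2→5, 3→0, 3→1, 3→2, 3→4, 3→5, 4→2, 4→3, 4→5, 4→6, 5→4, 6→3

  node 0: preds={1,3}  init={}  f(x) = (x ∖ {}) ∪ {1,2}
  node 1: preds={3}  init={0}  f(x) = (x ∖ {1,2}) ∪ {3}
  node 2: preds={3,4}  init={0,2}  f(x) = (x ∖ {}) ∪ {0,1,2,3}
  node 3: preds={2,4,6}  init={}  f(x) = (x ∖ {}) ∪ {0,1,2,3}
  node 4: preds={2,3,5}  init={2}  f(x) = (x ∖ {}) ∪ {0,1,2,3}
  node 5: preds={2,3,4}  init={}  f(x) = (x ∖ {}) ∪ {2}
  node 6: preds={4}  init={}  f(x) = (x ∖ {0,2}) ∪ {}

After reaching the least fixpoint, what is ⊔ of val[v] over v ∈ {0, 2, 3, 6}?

Worklist (12 pops):
  #1 pop 0: in={0} → {0,1,2} (was {}); enqueue []
  #2 pop 1: in={} → {0,3} (was {0}); enqueue [0]
  #3 pop 2: in={2} → {0,1,2,3} (was {0,2}); enqueue []
  #4 pop 3: in={0,1,2,3} → {0,1,2,3} (was {}); enqueue [1,2]
  #5 pop 4: in={0,1,2,3} → {0,1,2,3} (was {2}); enqueue [3]
  #6 pop 5: in={0,1,2,3} → {0,1,2,3} (was {}); enqueue [4]
  #7 pop 6: in={0,1,2,3} → {1,3} (was {}); enqueue []
  #8 pop 0: in={0,1,2,3} → {0,1,2,3} (was {0,1,2}); enqueue []
  #9 pop 1: in={0,1,2,3} → {0,3} (no change)
  #10 pop 2: in={0,1,2,3} → {0,1,2,3} (no change)
  #11 pop 3: in={0,1,2,3} → {0,1,2,3} (no change)
  #12 pop 4: in={0,1,2,3} → {0,1,2,3} (no change)

Fixpoint:
  val[0] = {0,1,2,3}
  val[1] = {0,3}
  val[2] = {0,1,2,3}
  val[3] = {0,1,2,3}
  val[4] = {0,1,2,3}
  val[5] = {0,1,2,3}
  val[6] = {1,3}

{0,1,2,3}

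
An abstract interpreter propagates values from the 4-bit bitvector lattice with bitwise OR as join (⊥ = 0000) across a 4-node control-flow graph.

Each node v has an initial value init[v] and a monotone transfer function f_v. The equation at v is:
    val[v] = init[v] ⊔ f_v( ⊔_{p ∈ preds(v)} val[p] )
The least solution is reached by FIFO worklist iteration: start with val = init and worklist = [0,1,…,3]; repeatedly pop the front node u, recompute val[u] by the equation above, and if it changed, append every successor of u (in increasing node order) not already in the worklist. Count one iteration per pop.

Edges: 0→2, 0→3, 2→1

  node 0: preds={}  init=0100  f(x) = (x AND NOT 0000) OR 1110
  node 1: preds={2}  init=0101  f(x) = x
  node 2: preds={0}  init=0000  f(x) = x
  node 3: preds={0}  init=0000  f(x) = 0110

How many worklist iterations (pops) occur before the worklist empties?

Iteration log — 5 steps:
  step 1. node 0  ⊔preds=0000  new=1110  old=0100  +wl: 
  step 2. node 1  ⊔preds=0000  new=0101  stable
  step 3. node 2  ⊔preds=1110  new=1110  old=0000  +wl: 1
  step 4. node 3  ⊔preds=1110  new=0110  old=0000  +wl: 
  step 5. node 1  ⊔preds=1110  new=1111  old=0101  +wl: 

Least fixpoint reached:
  node 0: 1110
  node 1: 1111
  node 2: 1110
  node 3: 0110

5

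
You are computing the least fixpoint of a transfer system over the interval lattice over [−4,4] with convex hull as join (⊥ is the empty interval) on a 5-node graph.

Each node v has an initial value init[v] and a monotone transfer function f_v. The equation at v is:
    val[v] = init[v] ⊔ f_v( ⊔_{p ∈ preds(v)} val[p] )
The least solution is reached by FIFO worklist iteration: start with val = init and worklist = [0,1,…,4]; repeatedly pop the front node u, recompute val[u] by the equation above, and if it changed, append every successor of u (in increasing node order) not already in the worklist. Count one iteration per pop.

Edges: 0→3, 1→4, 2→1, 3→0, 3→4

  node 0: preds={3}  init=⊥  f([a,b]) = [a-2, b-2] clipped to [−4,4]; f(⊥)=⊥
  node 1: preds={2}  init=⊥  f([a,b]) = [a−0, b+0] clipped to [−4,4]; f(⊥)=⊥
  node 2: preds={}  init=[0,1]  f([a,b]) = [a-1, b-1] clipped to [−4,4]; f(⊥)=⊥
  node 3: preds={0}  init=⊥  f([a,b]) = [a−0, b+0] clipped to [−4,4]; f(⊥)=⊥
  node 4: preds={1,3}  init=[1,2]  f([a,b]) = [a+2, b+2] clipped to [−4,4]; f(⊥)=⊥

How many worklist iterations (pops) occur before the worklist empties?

Worklist (5 pops):
  #1 pop 0: in=⊥ → ⊥ (no change)
  #2 pop 1: in=[0,1] → [0,1] (was ⊥); enqueue []
  #3 pop 2: in=⊥ → [0,1] (no change)
  #4 pop 3: in=⊥ → ⊥ (no change)
  #5 pop 4: in=[0,1] → [1,3] (was [1,2]); enqueue []

Fixpoint:
  val[0] = ⊥
  val[1] = [0,1]
  val[2] = [0,1]
  val[3] = ⊥
  val[4] = [1,3]

5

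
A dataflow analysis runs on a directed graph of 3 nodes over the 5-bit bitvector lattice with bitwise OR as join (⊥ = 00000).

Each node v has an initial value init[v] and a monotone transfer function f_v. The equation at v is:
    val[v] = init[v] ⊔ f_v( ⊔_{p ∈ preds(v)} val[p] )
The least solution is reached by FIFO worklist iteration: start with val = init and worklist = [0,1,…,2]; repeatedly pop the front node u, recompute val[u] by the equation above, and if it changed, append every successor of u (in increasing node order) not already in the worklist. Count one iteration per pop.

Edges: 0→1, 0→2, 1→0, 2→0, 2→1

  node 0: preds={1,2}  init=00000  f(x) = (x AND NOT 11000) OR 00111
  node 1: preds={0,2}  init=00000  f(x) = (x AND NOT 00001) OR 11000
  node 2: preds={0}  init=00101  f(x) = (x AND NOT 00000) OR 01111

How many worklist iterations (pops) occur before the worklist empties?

Worklist (5 pops):
  #1 pop 0: in=00101 → 00111 (was 00000); enqueue []
  #2 pop 1: in=00111 → 11110 (was 00000); enqueue [0]
  #3 pop 2: in=00111 → 01111 (was 00101); enqueue [1]
  #4 pop 0: in=11111 → 00111 (no change)
  #5 pop 1: in=01111 → 11110 (no change)

Fixpoint:
  val[0] = 00111
  val[1] = 11110
  val[2] = 01111

5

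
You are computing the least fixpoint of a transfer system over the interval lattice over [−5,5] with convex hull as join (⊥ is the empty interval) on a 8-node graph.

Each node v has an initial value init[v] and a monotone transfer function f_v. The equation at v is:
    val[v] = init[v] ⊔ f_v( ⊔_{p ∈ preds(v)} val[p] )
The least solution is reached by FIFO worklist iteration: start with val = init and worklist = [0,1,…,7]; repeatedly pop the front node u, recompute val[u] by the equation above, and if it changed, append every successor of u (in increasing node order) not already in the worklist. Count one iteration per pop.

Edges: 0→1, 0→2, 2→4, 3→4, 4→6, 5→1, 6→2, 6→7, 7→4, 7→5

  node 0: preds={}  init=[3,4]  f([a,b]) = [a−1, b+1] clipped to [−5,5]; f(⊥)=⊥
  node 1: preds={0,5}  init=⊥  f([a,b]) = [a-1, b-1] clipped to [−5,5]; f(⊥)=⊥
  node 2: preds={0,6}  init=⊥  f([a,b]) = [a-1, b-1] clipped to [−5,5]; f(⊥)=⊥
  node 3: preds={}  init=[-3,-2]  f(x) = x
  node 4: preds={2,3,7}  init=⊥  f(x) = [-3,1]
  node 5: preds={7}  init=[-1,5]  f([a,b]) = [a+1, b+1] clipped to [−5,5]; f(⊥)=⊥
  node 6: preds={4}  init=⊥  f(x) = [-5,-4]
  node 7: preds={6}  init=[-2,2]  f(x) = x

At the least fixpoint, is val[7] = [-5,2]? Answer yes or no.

Iteration log — 12 steps:
  step 1. node 0  ⊔preds=⊥  new=[3,4]  stable
  step 2. node 1  ⊔preds=[-1,5]  new=[-2,4]  old=⊥  +wl: 
  step 3. node 2  ⊔preds=[3,4]  new=[2,3]  old=⊥  +wl: 
  step 4. node 3  ⊔preds=⊥  new=[-3,-2]  stable
  step 5. node 4  ⊔preds=[-3,3]  new=[-3,1]  old=⊥  +wl: 
  step 6. node 5  ⊔preds=[-2,2]  new=[-1,5]  stable
  step 7. node 6  ⊔preds=[-3,1]  new=[-5,-4]  old=⊥  +wl: 2
  step 8. node 7  ⊔preds=[-5,-4]  new=[-5,2]  old=[-2,2]  +wl: 4,5
  step 9. node 2  ⊔preds=[-5,4]  new=[-5,3]  old=[2,3]  +wl: 
  step 10. node 4  ⊔preds=[-5,3]  new=[-3,1]  stable
  step 11. node 5  ⊔preds=[-5,2]  new=[-4,5]  old=[-1,5]  +wl: 1
  step 12. node 1  ⊔preds=[-4,5]  new=[-5,4]  old=[-2,4]  +wl: 

Least fixpoint reached:
  node 0: [3,4]
  node 1: [-5,4]
  node 2: [-5,3]
  node 3: [-3,-2]
  node 4: [-3,1]
  node 5: [-4,5]
  node 6: [-5,-4]
  node 7: [-5,2]

yes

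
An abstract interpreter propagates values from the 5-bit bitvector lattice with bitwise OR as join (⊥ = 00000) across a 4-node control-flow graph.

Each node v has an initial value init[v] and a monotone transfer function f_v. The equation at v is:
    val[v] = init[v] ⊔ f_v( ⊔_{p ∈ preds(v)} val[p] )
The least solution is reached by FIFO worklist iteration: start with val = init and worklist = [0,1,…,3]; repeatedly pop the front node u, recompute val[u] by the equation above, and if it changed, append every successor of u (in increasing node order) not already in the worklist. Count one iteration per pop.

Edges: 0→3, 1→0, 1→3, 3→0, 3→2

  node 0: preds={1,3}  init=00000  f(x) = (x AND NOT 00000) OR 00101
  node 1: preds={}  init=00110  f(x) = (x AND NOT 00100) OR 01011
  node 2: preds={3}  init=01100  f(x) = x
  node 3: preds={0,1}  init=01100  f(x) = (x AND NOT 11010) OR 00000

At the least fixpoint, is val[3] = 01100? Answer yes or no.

Worklist (6 pops):
  #1 pop 0: in=01110 → 01111 (was 00000); enqueue []
  #2 pop 1: in=00000 → 01111 (was 00110); enqueue [0]
  #3 pop 2: in=01100 → 01100 (no change)
  #4 pop 3: in=01111 → 01101 (was 01100); enqueue [2]
  #5 pop 0: in=01111 → 01111 (no change)
  #6 pop 2: in=01101 → 01101 (was 01100); enqueue []

Fixpoint:
  val[0] = 01111
  val[1] = 01111
  val[2] = 01101
  val[3] = 01101

no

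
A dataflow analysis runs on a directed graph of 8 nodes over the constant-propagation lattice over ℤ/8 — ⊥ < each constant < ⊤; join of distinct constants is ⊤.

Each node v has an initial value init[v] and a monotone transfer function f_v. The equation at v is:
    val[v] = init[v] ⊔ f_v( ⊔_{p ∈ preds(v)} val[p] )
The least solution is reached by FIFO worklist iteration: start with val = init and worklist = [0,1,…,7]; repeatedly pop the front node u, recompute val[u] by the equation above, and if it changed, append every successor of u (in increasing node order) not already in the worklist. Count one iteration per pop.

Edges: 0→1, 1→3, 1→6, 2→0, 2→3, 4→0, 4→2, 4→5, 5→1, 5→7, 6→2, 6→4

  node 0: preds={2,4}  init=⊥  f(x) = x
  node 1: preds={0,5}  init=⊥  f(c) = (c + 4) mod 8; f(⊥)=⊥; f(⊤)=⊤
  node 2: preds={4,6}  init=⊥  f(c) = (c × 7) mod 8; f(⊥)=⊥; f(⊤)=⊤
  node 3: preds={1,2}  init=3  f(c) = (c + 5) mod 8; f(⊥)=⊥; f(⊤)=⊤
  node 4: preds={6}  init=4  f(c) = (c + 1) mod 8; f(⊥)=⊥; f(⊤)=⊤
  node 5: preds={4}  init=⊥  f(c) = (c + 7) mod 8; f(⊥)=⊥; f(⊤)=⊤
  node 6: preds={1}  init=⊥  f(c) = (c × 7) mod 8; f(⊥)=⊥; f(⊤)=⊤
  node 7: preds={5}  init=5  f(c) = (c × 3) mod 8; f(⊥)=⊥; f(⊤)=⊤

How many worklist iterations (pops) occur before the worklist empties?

20

Worklist (20 pops):
  #1 pop 0: in=4 → 4 (was ⊥); enqueue []
  #2 pop 1: in=4 → 0 (was ⊥); enqueue []
  #3 pop 2: in=4 → 4 (was ⊥); enqueue [0]
  #4 pop 3: in=⊤ → ⊤ (was 3); enqueue []
  #5 pop 4: in=⊥ → 4 (no change)
  #6 pop 5: in=4 → 3 (was ⊥); enqueue [1]
  #7 pop 6: in=0 → 0 (was ⊥); enqueue [2,4]
  #8 pop 7: in=3 → ⊤ (was 5); enqueue []
  #9 pop 0: in=4 → 4 (no change)
  #10 pop 1: in=⊤ → ⊤ (was 0); enqueue [3,6]
  #11 pop 2: in=⊤ → ⊤ (was 4); enqueue [0]
  #12 pop 4: in=0 → ⊤ (was 4); enqueue [2,5]
  #13 pop 3: in=⊤ → ⊤ (no change)
  #14 pop 6: in=⊤ → ⊤ (was 0); enqueue [4]
  #15 pop 0: in=⊤ → ⊤ (was 4); enqueue [1]
  #16 pop 2: in=⊤ → ⊤ (no change)
  #17 pop 5: in=⊤ → ⊤ (was 3); enqueue [7]
  #18 pop 4: in=⊤ → ⊤ (no change)
  #19 pop 1: in=⊤ → ⊤ (no change)
  #20 pop 7: in=⊤ → ⊤ (no change)

Fixpoint:
  val[0] = ⊤
  val[1] = ⊤
  val[2] = ⊤
  val[3] = ⊤
  val[4] = ⊤
  val[5] = ⊤
  val[6] = ⊤
  val[7] = ⊤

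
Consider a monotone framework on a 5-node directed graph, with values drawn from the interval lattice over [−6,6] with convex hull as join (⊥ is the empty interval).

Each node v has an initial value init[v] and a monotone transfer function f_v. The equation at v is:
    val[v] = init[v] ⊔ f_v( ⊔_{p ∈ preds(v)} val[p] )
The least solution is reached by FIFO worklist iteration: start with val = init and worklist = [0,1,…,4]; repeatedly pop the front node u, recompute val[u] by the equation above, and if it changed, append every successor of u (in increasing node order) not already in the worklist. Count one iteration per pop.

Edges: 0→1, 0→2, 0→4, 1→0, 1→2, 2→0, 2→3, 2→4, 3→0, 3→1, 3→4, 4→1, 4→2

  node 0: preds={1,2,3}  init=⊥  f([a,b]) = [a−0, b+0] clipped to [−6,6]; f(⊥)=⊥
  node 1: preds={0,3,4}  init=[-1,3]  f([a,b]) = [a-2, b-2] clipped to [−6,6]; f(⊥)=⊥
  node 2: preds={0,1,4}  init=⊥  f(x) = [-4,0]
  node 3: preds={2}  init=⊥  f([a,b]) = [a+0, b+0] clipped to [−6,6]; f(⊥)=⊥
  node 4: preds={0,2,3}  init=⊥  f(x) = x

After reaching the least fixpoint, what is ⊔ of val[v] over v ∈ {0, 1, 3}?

Worklist (15 pops):
  #1 pop 0: in=[-1,3] → [-1,3] (was ⊥); enqueue []
  #2 pop 1: in=[-1,3] → [-3,3] (was [-1,3]); enqueue [0]
  #3 pop 2: in=[-3,3] → [-4,0] (was ⊥); enqueue []
  #4 pop 3: in=[-4,0] → [-4,0] (was ⊥); enqueue [1]
  #5 pop 4: in=[-4,3] → [-4,3] (was ⊥); enqueue [2]
  #6 pop 0: in=[-4,3] → [-4,3] (was [-1,3]); enqueue [4]
  #7 pop 1: in=[-4,3] → [-6,3] (was [-3,3]); enqueue [0]
  #8 pop 2: in=[-6,3] → [-4,0] (no change)
  #9 pop 4: in=[-4,3] → [-4,3] (no change)
  #10 pop 0: in=[-6,3] → [-6,3] (was [-4,3]); enqueue [1,2,4]
  #11 pop 1: in=[-6,3] → [-6,3] (no change)
  #12 pop 2: in=[-6,3] → [-4,0] (no change)
  #13 pop 4: in=[-6,3] → [-6,3] (was [-4,3]); enqueue [1,2]
  #14 pop 1: in=[-6,3] → [-6,3] (no change)
  #15 pop 2: in=[-6,3] → [-4,0] (no change)

Fixpoint:
  val[0] = [-6,3]
  val[1] = [-6,3]
  val[2] = [-4,0]
  val[3] = [-4,0]
  val[4] = [-6,3]

[-6,3]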